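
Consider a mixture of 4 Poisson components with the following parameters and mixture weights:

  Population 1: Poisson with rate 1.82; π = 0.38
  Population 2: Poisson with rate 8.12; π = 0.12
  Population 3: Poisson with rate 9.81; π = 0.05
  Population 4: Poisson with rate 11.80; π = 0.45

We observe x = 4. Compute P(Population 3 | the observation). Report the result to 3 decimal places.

By Bayes' theorem, P(k | x) = w_k f_k(x) / Σ_j w_j f_j(x).
Component likelihoods at x = 4:
  f_1 = e^(−1.82)·1.82^4/4! = 0.0740727
  f_2 = e^(−8.12)·8.12^4/4! = 0.0538942
  f_3 = e^(−9.81)·9.81^4/4! = 0.0211854
  f_4 = e^(−11.80)·11.80^4/4! = 0.00606236
Prior × likelihood for each component:
  w_1·f_1 = 0.38 × 0.0740727 = 0.0281476
  w_2·f_2 = 0.12 × 0.0538942 = 0.0064673
  w_3·f_3 = 0.05 × 0.0211854 = 0.00105927
  w_4·f_4 = 0.45 × 0.00606236 = 0.00272806
Evidence: 0.0281476 + 0.0064673 + 0.00105927 + 0.00272806 = 0.0384023
P(Population 3 | data) ≈ 0.028

0.028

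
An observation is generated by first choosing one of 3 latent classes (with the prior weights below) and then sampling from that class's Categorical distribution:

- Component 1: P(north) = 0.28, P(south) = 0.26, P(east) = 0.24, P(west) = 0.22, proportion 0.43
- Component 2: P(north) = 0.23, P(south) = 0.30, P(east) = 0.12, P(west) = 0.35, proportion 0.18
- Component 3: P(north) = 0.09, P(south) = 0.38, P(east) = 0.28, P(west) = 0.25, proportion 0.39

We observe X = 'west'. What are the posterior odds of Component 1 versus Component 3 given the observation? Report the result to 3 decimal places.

The posterior odds equal the prior odds times the likelihood ratio: (P(Z=i)/P(Z=j))·(f_i(x)/f_j(x)).
Categorical probabilities:
  p_1 = 0.22
  p_2 = 0.35
  p_3 = 0.25
Posterior odds = (P(Z=1)·p_1) / (P(Z=3)·p_3) = (0.43·0.22) / (0.39·0.25) = 0.0946 / 0.0975 ≈ 0.970

0.970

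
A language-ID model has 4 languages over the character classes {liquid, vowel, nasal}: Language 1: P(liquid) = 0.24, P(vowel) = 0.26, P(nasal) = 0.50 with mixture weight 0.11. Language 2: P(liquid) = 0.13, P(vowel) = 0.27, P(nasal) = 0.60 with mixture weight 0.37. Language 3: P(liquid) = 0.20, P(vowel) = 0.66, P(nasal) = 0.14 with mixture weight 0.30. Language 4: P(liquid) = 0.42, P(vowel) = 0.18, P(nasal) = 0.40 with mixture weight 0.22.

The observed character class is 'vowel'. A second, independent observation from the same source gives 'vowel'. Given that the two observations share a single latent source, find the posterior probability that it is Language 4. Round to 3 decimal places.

The responsibility of component k is π_k f_k(x) divided by Σ_j π_j f_j(x).
Since both observations come from the same component, the likelihood for component k is f_k(x₁)·f_k(x₂).
  p_1 = [0.26] × [0.26] = 0.0676
  p_2 = [0.27] × [0.27] = 0.0729
  p_3 = [0.66] × [0.66] = 0.4356
  p_4 = [0.18] × [0.18] = 0.0324
Weight by the priors:
  π_1·p_1 = 0.11 × 0.0676 = 0.007436
  π_2·p_2 = 0.37 × 0.0729 = 0.026973
  π_3·p_3 = 0.30 × 0.4356 = 0.13068
  π_4·p_4 = 0.22 × 0.0324 = 0.007128
Evidence: 0.007436 + 0.026973 + 0.13068 + 0.007128 = 0.172217
So the posterior for Language 4 is 0.007128 / 0.172217 ≈ 0.041.

0.041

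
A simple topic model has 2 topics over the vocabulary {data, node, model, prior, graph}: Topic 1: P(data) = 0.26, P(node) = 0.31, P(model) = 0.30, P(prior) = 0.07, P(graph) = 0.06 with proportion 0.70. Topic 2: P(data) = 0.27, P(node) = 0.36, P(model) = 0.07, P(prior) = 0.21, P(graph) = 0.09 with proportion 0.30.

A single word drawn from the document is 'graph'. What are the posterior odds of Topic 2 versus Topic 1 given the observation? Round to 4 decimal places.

The posterior odds equal the prior odds times the likelihood ratio: (w_i/w_j)·(f_i(x)/f_j(x)).
Evaluate each component's likelihood at the observed value:
  L_1 = 0.06
  L_2 = 0.09
Odds = (0.30/0.70) × (0.09/0.06) = 0.428571 × 1.5 ≈ 0.6429

0.6429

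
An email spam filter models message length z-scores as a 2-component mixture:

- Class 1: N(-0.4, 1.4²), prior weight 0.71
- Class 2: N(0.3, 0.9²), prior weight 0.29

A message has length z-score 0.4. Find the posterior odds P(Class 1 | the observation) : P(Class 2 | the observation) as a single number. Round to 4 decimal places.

1.3451

The posterior odds equal the prior odds times the likelihood ratio: (π_i/π_j)·(f_i(x)/f_j(x)).
Component likelihoods at x = 0.4:
  p_1 = 0.242034
  p_2 = 0.440541
Posterior odds = (π_1·p_1) / (π_2·p_2) = (0.71·0.242034) / (0.29·0.440541) = 0.171844 / 0.127757 ≈ 1.3451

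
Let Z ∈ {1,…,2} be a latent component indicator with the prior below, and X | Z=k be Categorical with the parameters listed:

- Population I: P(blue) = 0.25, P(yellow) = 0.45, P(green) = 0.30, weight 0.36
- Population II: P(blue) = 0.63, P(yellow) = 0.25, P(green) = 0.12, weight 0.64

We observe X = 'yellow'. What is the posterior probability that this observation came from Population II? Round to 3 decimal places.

By Bayes' theorem, P(k | x) = P(Z=k) f_k(x) / Σ_j P(Z=j) f_j(x).
Evaluate each component's likelihood at the observed value:
  p_I = 0.45
  p_II = 0.25
Prior × likelihood for each component:
  P(Z=I)·p_I = 0.36 × 0.45 = 0.162
  P(Z=II)·p_II = 0.64 × 0.25 = 0.16
Denominator: 0.162 + 0.16 = 0.322
Responsibility of Population II: 0.16 / 0.322 ≈ 0.497

0.497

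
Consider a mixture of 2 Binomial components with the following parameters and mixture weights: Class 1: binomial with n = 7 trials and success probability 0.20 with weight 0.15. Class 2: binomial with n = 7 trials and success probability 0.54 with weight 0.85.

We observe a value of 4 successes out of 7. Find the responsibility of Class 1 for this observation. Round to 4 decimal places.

Posterior ∝ prior × likelihood, so P(k | x) ∝ π_k f_k(x); normalise over all components.
Binomial probabilities:
  f_1 = C(7,4)·0.20^4·0.80^3 = 35·0.0016·0.512 = 0.028672
  f_2 = C(7,4)·0.54^4·0.46^3 = 35·0.0850306·0.097336 = 0.289679
Unnormalised posteriors:
  π_1·f_1 = 0.15 × 0.028672 = 0.0043008
  π_2·f_2 = 0.85 × 0.289679 = 0.246227
Denominator: 0.0043008 + 0.246227 = 0.250528
P(Class 1 | data) ≈ 0.0172

0.0172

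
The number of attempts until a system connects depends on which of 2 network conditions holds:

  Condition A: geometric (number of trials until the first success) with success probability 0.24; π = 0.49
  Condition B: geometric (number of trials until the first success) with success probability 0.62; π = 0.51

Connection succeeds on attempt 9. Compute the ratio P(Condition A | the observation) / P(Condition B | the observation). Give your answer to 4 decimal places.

Only the two components matter; the odds are (π_i f_i(x)) / (π_j f_j(x)).
Component likelihoods at x = 9:
  f_A = 0.24·(1−0.24)^8 = 0.24·0.111303 = 0.0267128
  f_B = 0.62·(1−0.62)^8 = 0.62·0.000434779 = 0.000269563
Odds = (0.49/0.51) × (0.0267128/0.000269563) = 0.960784 × 99.0968 ≈ 95.2106

95.2106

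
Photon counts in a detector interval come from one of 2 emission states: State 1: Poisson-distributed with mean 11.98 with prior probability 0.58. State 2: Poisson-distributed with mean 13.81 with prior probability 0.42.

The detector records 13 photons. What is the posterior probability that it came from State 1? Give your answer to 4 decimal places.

0.5756

P(component k | x) = π_k·f_k(x) / marginal(x), where marginal(x) = Σ_j π_j·f_j(x).
Evaluate each component's likelihood at the observed value:
  f_1 = e^(−11.98)·11.98^13/13! = 0.105393
  f_2 = e^(−13.81)·13.81^13/13! = 0.107308
Weight by the priors:
  π_1·f_1 = 0.58 × 0.105393 = 0.0611278
  π_2·f_2 = 0.42 × 0.107308 = 0.0450692
Normaliser: 0.0611278 + 0.0450692 = 0.106197
P(State 1 | 13 photons) ≈ 0.5756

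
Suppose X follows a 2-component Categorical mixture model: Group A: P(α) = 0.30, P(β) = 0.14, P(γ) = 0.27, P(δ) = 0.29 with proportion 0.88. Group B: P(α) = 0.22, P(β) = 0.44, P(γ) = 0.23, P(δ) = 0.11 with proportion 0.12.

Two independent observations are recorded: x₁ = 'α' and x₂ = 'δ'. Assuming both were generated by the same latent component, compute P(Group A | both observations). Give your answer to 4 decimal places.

The responsibility of component k is π_k f_k(x) divided by Σ_j π_j f_j(x).
Since both observations come from the same component, the likelihood for component k is f_k(x₁)·f_k(x₂).
  f_A = [P(α | comp) = 0.30] × [0.29] = 0.087
  f_B = [P(α | comp) = 0.22] × [0.11] = 0.0242
Multiply by the mixture weights:
  π_A·f_A = 0.88 × 0.087 = 0.07656
  π_B·f_B = 0.12 × 0.0242 = 0.002904
Marginal: 0.07656 + 0.002904 = 0.079464
P(Group A | data) = 0.07656 / 0.079464 ≈ 0.9635

0.9635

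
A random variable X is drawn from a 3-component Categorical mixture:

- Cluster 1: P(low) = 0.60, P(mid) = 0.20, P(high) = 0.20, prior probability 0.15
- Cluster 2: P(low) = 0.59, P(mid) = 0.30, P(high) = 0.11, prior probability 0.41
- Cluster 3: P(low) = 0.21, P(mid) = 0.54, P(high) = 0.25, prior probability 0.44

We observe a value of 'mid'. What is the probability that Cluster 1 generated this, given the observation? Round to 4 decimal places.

By Bayes' theorem, P(k | x) = π_k f_k(x) / Σ_j π_j f_j(x).
Categorical probabilities:
  L_1 = 0.2
  L_2 = 0.3
  L_3 = 0.54
Weight by the priors:
  π_1·L_1 = 0.15 × 0.2 = 0.03
  π_2·L_2 = 0.41 × 0.3 = 0.123
  π_3·L_3 = 0.44 × 0.54 = 0.2376
Normaliser: 0.03 + 0.123 + 0.2376 = 0.3906
So the posterior for Cluster 1 is 0.03 / 0.3906 ≈ 0.0768.

0.0768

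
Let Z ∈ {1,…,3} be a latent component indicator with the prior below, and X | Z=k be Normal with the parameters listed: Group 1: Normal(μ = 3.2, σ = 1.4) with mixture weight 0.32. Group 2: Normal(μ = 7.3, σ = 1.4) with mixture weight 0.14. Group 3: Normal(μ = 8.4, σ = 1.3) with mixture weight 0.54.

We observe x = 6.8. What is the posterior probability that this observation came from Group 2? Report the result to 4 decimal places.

P(component k | x) = P(Z=k)·f_k(x) / marginal(x), where marginal(x) = Σ_j P(Z=j)·f_j(x).
Evaluate each component's likelihood at the observed value:
  f_1 = 0.010446
  f_2 = 0.267353
  f_3 = 0.143891
Unnormalised posteriors:
  P(Z=1)·f_1 = 0.32 × 0.010446 = 0.00334273
  P(Z=2)·f_2 = 0.14 × 0.267353 = 0.0374294
  P(Z=3)·f_3 = 0.54 × 0.143891 = 0.0777011
Normaliser: 0.00334273 + 0.0374294 + 0.0777011 = 0.118473
So the posterior for Group 2 is 0.0374294 / 0.118473 ≈ 0.3159.

0.3159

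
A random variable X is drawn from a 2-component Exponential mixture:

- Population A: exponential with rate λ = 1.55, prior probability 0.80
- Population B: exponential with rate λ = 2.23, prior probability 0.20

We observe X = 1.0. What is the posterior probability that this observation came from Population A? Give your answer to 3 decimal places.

0.846

Apply Bayes' rule: the posterior for each component is proportional to its prior times its likelihood at x.
Component likelihoods at x = 1.0:
  p_A = 1.55·e^(−1.55·1.0) = 1.55·e^(−1.5500) = 0.328984
  p_B = 2.23·e^(−2.23·1.0) = 2.23·e^(−2.2300) = 0.239788
Weight by the priors:
  π_A·p_A = 0.80 × 0.328984 = 0.263187
  π_B·p_B = 0.20 × 0.239788 = 0.0479577
Marginal: 0.263187 + 0.0479577 = 0.311145
P(Population A | x) ≈ 0.846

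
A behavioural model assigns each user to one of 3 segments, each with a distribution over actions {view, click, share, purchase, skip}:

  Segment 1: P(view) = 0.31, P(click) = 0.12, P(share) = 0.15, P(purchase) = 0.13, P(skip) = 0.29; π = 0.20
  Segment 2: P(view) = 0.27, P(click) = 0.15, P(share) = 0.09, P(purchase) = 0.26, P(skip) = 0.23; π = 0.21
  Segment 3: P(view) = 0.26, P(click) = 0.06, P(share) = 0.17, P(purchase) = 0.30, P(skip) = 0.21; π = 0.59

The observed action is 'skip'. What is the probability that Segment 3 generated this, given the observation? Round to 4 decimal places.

P(component k | x) = π_k·f_k(x) / marginal(x), where marginal(x) = Σ_j π_j·f_j(x).
Categorical probabilities:
  f_1 = P(skip | comp) = 0.29
  f_2 = P(skip | comp) = 0.23
  f_3 = P(skip | comp) = 0.21
Unnormalised posteriors:
  π_1·f_1 = 0.20 × 0.29 = 0.058
  π_2·f_2 = 0.21 × 0.23 = 0.0483
  π_3·f_3 = 0.59 × 0.21 = 0.1239
Denominator: 0.058 + 0.0483 + 0.1239 = 0.2302
P(Segment 3 | the observation) = 0.1239 / 0.2302 ≈ 0.5382

0.5382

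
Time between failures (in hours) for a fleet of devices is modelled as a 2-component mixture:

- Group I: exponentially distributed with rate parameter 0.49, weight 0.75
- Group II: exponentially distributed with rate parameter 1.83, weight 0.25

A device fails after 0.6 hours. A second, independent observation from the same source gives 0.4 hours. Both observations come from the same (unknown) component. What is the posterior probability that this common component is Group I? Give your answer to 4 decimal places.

0.4510

The responsibility of component k is P(Z=k) f_k(x) divided by Σ_j P(Z=j) f_j(x).
Since both observations come from the same component, the likelihood for component k is f_k(x₁)·f_k(x₂).
  L_I = [0.49·e^(−0.49·0.6) = 0.49·e^(−0.2940) = 0.365185] × [0.402786] = 0.147092
  L_II = [1.83·e^(−1.83·0.6) = 1.83·e^(−1.0980) = 0.610374] × [0.880131] = 0.537209
Unnormalised posteriors:
  P(Z=I)·L_I = 0.75 × 0.147092 = 0.110319
  P(Z=II)·L_II = 0.25 × 0.537209 = 0.134302
Sum: 0.110319 + 0.134302 = 0.244621
P(Group I | x) = 0.110319 / 0.244621 ≈ 0.4510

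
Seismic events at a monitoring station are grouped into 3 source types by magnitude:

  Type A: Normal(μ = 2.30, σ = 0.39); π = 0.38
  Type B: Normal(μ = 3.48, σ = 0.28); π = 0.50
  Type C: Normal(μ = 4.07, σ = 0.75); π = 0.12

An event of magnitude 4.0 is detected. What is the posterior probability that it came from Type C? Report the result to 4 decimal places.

P(component k | x) = P(Z=k)·f_k(x) / marginal(x), where marginal(x) = Σ_j P(Z=j)·f_j(x).
Component likelihoods at x = 4.0:
  f_A = 7.65429e-05
  f_B = 0.253989
  f_C = 0.529611
Weight by the priors:
  P(Z=A)·f_A = 0.38 × 7.65429e-05 = 2.90863e-05
  P(Z=B)·f_B = 0.50 × 0.253989 = 0.126995
  P(Z=C)·f_C = 0.12 × 0.529611 = 0.0635534
Denominator: 2.90863e-05 + 0.126995 + 0.0635534 = 0.190577
Responsibility of Type C: 0.0635534 / 0.190577 ≈ 0.3335

0.3335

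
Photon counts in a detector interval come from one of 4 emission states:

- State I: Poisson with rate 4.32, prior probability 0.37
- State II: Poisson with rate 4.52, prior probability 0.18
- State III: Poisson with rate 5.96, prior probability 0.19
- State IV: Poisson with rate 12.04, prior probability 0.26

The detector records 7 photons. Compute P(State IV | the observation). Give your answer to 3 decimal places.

The responsibility of component k is w_k f_k(x) divided by Σ_j w_j f_j(x).
Poisson probabilities:
  L_I = 0.0740975
  L_II = 0.0832775
  L_III = 0.136741
  L_IV = 0.0429585
Weight by the priors:
  w_I·L_I = 0.37 × 0.0740975 = 0.0274161
  w_II·L_II = 0.18 × 0.0832775 = 0.0149899
  w_III·L_III = 0.19 × 0.136741 = 0.0259808
  w_IV·L_IV = 0.26 × 0.0429585 = 0.0111692
Evidence: 0.0274161 + 0.0149899 + 0.0259808 + 0.0111692 = 0.079556
Responsibility of State IV: 0.0111692 / 0.079556 ≈ 0.140

0.140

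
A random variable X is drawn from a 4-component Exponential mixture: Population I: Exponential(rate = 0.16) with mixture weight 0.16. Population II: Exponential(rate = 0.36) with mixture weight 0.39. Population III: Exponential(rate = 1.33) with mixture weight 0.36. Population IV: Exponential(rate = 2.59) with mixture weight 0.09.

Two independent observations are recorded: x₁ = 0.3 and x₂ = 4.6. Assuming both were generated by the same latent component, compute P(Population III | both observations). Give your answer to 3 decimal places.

P(component k | x) = P(Z=k)·f_k(x) / marginal(x), where marginal(x) = Σ_j P(Z=j)·f_j(x).
Since both observations come from the same component, the likelihood for component k is f_k(x₁)·f_k(x₂).
  L_I = [0.152501] × [0.0766442] = 0.0116883
  L_II = [0.323146] × [0.0687244] = 0.022208
  L_III = [0.892418] × [0.0029298] = 0.00261461
  L_IV = [1.19084] × [1.73426e-05] = 2.06523e-05
Multiply by the mixture weights:
  P(Z=I)·L_I = 0.16 × 0.0116883 = 0.00187014
  P(Z=II)·L_II = 0.39 × 0.022208 = 0.00866112
  P(Z=III)·L_III = 0.36 × 0.00261461 = 0.000941258
  P(Z=IV)·L_IV = 0.09 × 2.06523e-05 = 1.85871e-06
Marginal: 0.00187014 + 0.00866112 + 0.000941258 + 1.85871e-06 = 0.0114744
P(Population III | x₁, x₂) ≈ 0.082

0.082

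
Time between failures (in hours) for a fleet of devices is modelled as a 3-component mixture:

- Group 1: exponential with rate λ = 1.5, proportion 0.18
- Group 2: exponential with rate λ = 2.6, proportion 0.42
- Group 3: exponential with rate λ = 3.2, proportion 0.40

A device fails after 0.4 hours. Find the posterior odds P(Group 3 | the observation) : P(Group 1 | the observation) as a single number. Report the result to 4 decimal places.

The posterior odds equal the prior odds times the likelihood ratio: (π_i/π_j)·(f_i(x)/f_j(x)).
Component likelihoods at x = 0.4 hours:
  p_1 = 0.823217
  p_2 = 0.918982
  p_3 = 0.889719
Odds = (0.40/0.18) × (0.889719/0.823217) = 2.22222 × 1.08078 ≈ 2.4017

2.4017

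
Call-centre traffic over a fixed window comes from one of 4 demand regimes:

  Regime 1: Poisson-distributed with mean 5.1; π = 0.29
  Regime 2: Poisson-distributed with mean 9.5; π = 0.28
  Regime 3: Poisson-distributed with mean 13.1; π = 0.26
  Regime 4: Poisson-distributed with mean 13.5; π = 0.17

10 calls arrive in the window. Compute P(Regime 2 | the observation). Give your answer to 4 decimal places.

Apply Bayes' rule: the posterior for each component is proportional to its prior times its likelihood at x.
Poisson probabilities:
  f_1 = 0.0200003
  f_2 = 0.123502
  f_3 = 0.0838865
  f_4 = 0.0759625
Prior × likelihood for each component:
  P(Z=1)·f_1 = 0.29 × 0.0200003 = 0.00580009
  P(Z=2)·f_2 = 0.28 × 0.123502 = 0.0345807
  P(Z=3)·f_3 = 0.26 × 0.0838865 = 0.0218105
  P(Z=4)·f_4 = 0.17 × 0.0759625 = 0.0129136
Marginal: 0.00580009 + 0.0345807 + 0.0218105 + 0.0129136 = 0.0751049
Responsibility of Regime 2: 0.0345807 / 0.0751049 ≈ 0.4604

0.4604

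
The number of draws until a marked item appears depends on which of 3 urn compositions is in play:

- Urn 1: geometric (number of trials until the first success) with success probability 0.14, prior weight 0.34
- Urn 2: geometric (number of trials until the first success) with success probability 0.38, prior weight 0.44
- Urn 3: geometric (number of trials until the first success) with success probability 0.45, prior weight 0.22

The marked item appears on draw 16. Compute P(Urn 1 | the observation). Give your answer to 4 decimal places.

0.9723

Apply Bayes' rule: the posterior for each component is proportional to its prior times its likelihood at x.
Evaluate each component's likelihood at the observed value:
  p_1 = 0.0145749
  p_2 = 0.000292186
  p_3 = 5.73658e-05
Multiply by the mixture weights:
  w_1·p_1 = 0.34 × 0.0145749 = 0.00495546
  w_2·p_2 = 0.44 × 0.000292186 = 0.000128562
  w_3·p_3 = 0.22 × 5.73658e-05 = 1.26205e-05
Marginal: 0.00495546 + 0.000128562 + 1.26205e-05 = 0.00509664
P(Urn 1 | x) = 0.00495546 / 0.00509664 ≈ 0.9723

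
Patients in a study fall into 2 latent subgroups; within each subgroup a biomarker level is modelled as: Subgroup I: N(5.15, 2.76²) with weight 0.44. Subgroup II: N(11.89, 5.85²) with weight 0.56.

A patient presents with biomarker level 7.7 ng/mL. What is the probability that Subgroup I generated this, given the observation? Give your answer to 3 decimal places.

0.584

Posterior ∝ prior × likelihood, so P(k | x) ∝ P(Z=k) f_k(x); normalise over all components.
Evaluate each component's likelihood at the observed value:
  p_I = 0.094328
  p_II = 0.0527665
Multiply by the mixture weights:
  P(Z=I)·p_I = 0.44 × 0.094328 = 0.0415043
  P(Z=II)·p_II = 0.56 × 0.0527665 = 0.0295492
Denominator: 0.0415043 + 0.0295492 = 0.0710536
Responsibility of Subgroup I: 0.0415043 / 0.0710536 ≈ 0.584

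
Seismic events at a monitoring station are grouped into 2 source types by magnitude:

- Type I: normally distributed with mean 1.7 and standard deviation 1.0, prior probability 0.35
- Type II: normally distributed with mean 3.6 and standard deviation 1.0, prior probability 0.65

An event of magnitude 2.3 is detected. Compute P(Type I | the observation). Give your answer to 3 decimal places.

0.511

Apply Bayes' rule: the posterior for each component is proportional to its prior times its likelihood at x.
Normal densities:
  f_I = 0.333225
  f_II = 0.171369
Multiply by the mixture weights:
  π_I·f_I = 0.35 × 0.333225 = 0.116629
  π_II·f_II = 0.65 × 0.171369 = 0.11139
Denominator: 0.116629 + 0.11139 = 0.228018
P(Type I | 2.3) ≈ 0.511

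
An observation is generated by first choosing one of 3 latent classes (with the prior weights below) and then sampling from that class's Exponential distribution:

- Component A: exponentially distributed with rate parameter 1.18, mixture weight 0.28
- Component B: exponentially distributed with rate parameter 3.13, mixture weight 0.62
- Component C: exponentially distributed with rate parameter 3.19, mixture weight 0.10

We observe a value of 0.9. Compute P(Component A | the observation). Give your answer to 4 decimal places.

P(component k | x) = π_k·f_k(x) / marginal(x), where marginal(x) = Σ_j π_j·f_j(x).
Evaluate each component's likelihood at the observed value:
  f_A = 0.408001
  f_B = 0.187127
  f_C = 0.180689
Multiply by the mixture weights:
  π_A·f_A = 0.28 × 0.408001 = 0.11424
  π_B·f_B = 0.62 × 0.187127 = 0.116019
  π_C·f_C = 0.10 × 0.180689 = 0.0180689
Sum: 0.11424 + 0.116019 + 0.0180689 = 0.248328
So the posterior for Component A is 0.11424 / 0.248328 ≈ 0.4600.

0.4600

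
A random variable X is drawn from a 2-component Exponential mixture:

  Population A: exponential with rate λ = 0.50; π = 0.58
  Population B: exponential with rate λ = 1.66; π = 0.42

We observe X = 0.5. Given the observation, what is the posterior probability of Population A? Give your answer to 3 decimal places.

P(component k | x) = w_k·f_k(x) / marginal(x), where marginal(x) = Σ_j w_j·f_j(x).
Evaluate each component's likelihood at the observed value:
  f_A = 0.3894
  f_B = 0.723842
Prior × likelihood for each component:
  w_A·f_A = 0.58 × 0.3894 = 0.225852
  w_B·f_B = 0.42 × 0.723842 = 0.304014
Normaliser: 0.225852 + 0.304014 = 0.529866
Responsibility of Population A: 0.225852 / 0.529866 ≈ 0.426

0.426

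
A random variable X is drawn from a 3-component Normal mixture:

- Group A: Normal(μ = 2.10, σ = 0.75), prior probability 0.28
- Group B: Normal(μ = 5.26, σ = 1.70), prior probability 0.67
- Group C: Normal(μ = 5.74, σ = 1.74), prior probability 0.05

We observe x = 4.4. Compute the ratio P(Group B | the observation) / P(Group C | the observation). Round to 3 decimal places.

16.234

Posterior odds = (w_i f_i(x)) / (w_j f_j(x)); the normalising sum cancels.
Component likelihoods at x = 4.4:
  L_A = 0.00482725
  L_B = 0.206485
  L_C = 0.170442
Odds = (0.67/0.05) × (0.206485/0.170442) = 13.4 × 1.21147 ≈ 16.234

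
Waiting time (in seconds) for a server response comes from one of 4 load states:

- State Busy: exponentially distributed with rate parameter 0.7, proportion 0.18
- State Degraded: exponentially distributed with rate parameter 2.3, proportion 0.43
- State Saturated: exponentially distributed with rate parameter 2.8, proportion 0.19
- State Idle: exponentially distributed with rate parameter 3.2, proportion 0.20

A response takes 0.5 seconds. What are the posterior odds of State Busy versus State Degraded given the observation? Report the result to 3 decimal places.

Only the two components matter; the odds are (π_i f_i(x)) / (π_j f_j(x)).
Evaluate each component's likelihood at the observed value:
  f_Busy = 0.493282
  f_Degraded = 0.728265
  f_Saturated = 0.690471
  f_Idle = 0.646069
Odds = (0.18/0.43) × (0.493282/0.728265) = 0.418605 × 0.677339 ≈ 0.284

0.284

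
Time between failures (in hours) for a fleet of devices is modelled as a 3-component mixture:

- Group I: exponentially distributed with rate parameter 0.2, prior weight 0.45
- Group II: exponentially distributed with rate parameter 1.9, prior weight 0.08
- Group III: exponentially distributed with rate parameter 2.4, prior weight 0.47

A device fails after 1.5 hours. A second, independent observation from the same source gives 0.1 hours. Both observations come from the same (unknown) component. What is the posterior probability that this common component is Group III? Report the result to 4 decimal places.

The responsibility of component k is P(Z=k) f_k(x) divided by Σ_j P(Z=j) f_j(x).
Since both observations come from the same component, the likelihood for component k is f_k(x₁)·f_k(x₂).
  L_I = [0.148164] × [0.19604] = 0.029046
  L_II = [0.109904] × [1.57122] = 0.172684
  L_III = [0.0655769] × [1.88791] = 0.123803
Weight by the priors:
  P(Z=I)·L_I = 0.45 × 0.029046 = 0.0130707
  P(Z=II)·L_II = 0.08 × 0.172684 = 0.0138147
  P(Z=III)·L_III = 0.47 × 0.123803 = 0.0581875
Denominator: 0.0130707 + 0.0138147 + 0.0581875 = 0.0850729
P(Group III | x₁, x₂) = 0.0581875 / 0.0850729 ≈ 0.6840

0.6840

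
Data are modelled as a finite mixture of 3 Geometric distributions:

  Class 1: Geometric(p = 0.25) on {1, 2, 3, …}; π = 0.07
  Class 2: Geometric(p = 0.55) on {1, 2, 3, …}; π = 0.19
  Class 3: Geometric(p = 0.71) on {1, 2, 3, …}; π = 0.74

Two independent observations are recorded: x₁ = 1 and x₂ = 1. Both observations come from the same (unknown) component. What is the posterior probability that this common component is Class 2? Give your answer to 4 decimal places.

0.1322

Apply Bayes' rule: the posterior for each component is proportional to its prior times its likelihood at x.
Since both observations come from the same component, the likelihood for component k is f_k(x₁)·f_k(x₂).
  L_1 = [0.25·(1−0.25)^0 = 0.25·1 = 0.25] × [0.25] = 0.0625
  L_2 = [0.55·(1−0.55)^0 = 0.55·1 = 0.55] × [0.55] = 0.3025
  L_3 = [0.71·(1−0.71)^0 = 0.71·1 = 0.71] × [0.71] = 0.5041
Multiply by the mixture weights:
  π_1·L_1 = 0.07 × 0.0625 = 0.004375
  π_2·L_2 = 0.19 × 0.3025 = 0.057475
  π_3·L_3 = 0.74 × 0.5041 = 0.373034
Marginal: 0.004375 + 0.057475 + 0.373034 = 0.434884
P(Class 2 | x₁, x₂) ≈ 0.1322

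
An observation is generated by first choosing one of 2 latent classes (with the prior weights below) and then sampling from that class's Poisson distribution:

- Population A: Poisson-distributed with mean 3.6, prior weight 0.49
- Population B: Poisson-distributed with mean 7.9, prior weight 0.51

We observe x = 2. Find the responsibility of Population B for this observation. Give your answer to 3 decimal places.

The responsibility of component k is P(Z=k) f_k(x) divided by Σ_j P(Z=j) f_j(x).
Poisson probabilities:
  f_A = e^(−3.6)·3.6^2/2! = 0.177058
  f_B = e^(−7.9)·7.9^2/2! = 0.0115691
Unnormalised posteriors:
  P(Z=A)·f_A = 0.49 × 0.177058 = 0.0867583
  P(Z=B)·f_B = 0.51 × 0.0115691 = 0.00590022
Marginal: 0.0867583 + 0.00590022 = 0.0926585
So the posterior for Population B is 0.00590022 / 0.0926585 ≈ 0.064.

0.064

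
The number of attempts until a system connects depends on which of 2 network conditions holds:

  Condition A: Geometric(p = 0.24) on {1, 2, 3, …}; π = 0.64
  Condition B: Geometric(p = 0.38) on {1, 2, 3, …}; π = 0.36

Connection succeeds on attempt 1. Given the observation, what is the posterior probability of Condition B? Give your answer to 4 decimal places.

0.4711

Posterior ∝ prior × likelihood, so P(k | x) ∝ w_k f_k(x); normalise over all components.
Evaluate each component's likelihood at the observed value:
  L_A = 0.24
  L_B = 0.38
Multiply by the mixture weights:
  w_A·L_A = 0.64 × 0.24 = 0.1536
  w_B·L_B = 0.36 × 0.38 = 0.1368
Denominator: 0.1536 + 0.1368 = 0.2904
So the posterior for Condition B is 0.1368 / 0.2904 ≈ 0.4711.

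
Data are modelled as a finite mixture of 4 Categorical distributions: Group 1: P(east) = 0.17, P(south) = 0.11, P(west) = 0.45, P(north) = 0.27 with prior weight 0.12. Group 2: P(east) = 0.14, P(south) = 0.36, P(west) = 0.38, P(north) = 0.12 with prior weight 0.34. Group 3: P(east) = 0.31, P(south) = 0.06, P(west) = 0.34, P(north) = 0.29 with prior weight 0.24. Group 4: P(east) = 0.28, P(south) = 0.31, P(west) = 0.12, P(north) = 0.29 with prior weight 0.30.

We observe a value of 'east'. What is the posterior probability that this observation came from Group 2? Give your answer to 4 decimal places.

Posterior ∝ prior × likelihood, so P(k | x) ∝ P(Z=k) f_k(x); normalise over all components.
Categorical probabilities:
  p_1 = 0.17
  p_2 = 0.14
  p_3 = 0.31
  p_4 = 0.28
Unnormalised posteriors:
  P(Z=1)·p_1 = 0.12 × 0.17 = 0.0204
  P(Z=2)·p_2 = 0.34 × 0.14 = 0.0476
  P(Z=3)·p_3 = 0.24 × 0.31 = 0.0744
  P(Z=4)·p_4 = 0.30 × 0.28 = 0.084
Denominator: 0.0204 + 0.0476 + 0.0744 + 0.084 = 0.2264
Responsibility of Group 2: 0.0476 / 0.2264 ≈ 0.2102

0.2102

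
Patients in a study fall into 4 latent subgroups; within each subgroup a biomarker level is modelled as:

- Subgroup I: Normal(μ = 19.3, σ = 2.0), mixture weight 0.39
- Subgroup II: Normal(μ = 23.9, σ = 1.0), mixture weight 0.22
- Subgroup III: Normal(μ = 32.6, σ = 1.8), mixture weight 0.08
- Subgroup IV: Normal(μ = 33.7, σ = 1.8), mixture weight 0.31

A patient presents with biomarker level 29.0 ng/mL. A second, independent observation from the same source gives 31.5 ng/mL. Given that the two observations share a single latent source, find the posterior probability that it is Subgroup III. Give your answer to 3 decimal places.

Apply Bayes' rule: the posterior for each component is proportional to its prior times its likelihood at x.
Since both observations come from the same component, the likelihood for component k is f_k(x₁)·f_k(x₂).
  L_I = [1.55609e-06] × [1.65894e-09] = 2.58146e-15
  L_II = [8.97244e-07] × [1.14416e-13] = 1.02659e-19
  L_III = [0.029995] × [0.183883] = 0.00551558
  L_IV = [0.00733076] × [0.105016] = 0.00076985
Unnormalised posteriors:
  w_I·L_I = 0.39 × 2.58146e-15 = 1.00677e-15
  w_II·L_II = 0.22 × 1.02659e-19 = 2.25849e-20
  w_III·L_III = 0.08 × 0.00551558 = 0.000441246
  w_IV·L_IV = 0.31 × 0.00076985 = 0.000238654
Sum: 1.00677e-15 + 2.25849e-20 + 0.000441246 + 0.000238654 = 0.0006799
P(Subgroup III | x₁, x₂) ≈ 0.649

0.649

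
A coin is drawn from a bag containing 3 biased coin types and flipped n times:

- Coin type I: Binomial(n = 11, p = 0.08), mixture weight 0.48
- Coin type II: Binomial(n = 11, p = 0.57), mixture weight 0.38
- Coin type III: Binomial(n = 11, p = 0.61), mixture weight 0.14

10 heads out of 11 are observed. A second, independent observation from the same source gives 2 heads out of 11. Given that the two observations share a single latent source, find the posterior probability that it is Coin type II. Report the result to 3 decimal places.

The responsibility of component k is π_k f_k(x) divided by Σ_j π_j f_j(x).
Since both observations come from the same component, the likelihood for component k is f_k(x₁)·f_k(x₂).
  L_I = [C(11,10)·0.08^10·0.92^1 = 11·1.07374e-11·0.92 = 1.08663e-10] × [0.166201] = 1.80598e-11
  L_II = [C(11,10)·0.57^10·0.43^1 = 11·0.00362033·0.43 = 0.0171242] × [0.00898108] = 0.000153794
  L_III = [C(11,10)·0.61^10·0.39^1 = 11·0.00713343·0.39 = 0.0306024] × [0.00427173] = 0.000130725
Multiply by the mixture weights:
  π_I·L_I = 0.48 × 1.80598e-11 = 8.66872e-12
  π_II·L_II = 0.38 × 0.000153794 = 5.84416e-05
  π_III·L_III = 0.14 × 0.000130725 = 1.83015e-05
Sum: 8.66872e-12 + 5.84416e-05 + 1.83015e-05 = 7.67431e-05
P(Coin type II | x) ≈ 0.762

0.762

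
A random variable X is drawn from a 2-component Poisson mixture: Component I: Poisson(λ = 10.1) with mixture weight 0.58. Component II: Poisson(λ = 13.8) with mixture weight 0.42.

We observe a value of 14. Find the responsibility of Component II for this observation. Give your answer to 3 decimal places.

0.586

Apply Bayes' rule: the posterior for each component is proportional to its prior times its likelihood at x.
Poisson probabilities:
  L_I = e^(−10.1)·10.1^14/14! = 0.0541647
  L_II = e^(−13.8)·13.8^14/14! = 0.105836
Unnormalised posteriors:
  w_I·L_I = 0.58 × 0.0541647 = 0.0314155
  w_II·L_II = 0.42 × 0.105836 = 0.0444513
Sum: 0.0314155 + 0.0444513 = 0.0758668
Responsibility of Component II: 0.0444513 / 0.0758668 ≈ 0.586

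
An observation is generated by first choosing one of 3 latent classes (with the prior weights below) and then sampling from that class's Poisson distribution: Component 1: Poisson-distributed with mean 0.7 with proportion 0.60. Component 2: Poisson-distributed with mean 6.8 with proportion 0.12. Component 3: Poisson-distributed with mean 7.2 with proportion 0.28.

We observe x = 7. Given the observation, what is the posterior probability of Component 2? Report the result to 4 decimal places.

0.3000

P(component k | x) = π_k·f_k(x) / marginal(x), where marginal(x) = Σ_j π_j·f_j(x).
Evaluate each component's likelihood at the observed value:
  L_1 = 8.11427e-06
  L_2 = 0.148569
  L_3 = 0.148586
Multiply by the mixture weights:
  π_1·L_1 = 0.60 × 8.11427e-06 = 4.86856e-06
  π_2·L_2 = 0.12 × 0.148569 = 0.0178283
  π_3·L_3 = 0.28 × 0.148586 = 0.041604
Evidence: 4.86856e-06 + 0.0178283 + 0.041604 = 0.0594372
P(Component 2 | x) ≈ 0.3000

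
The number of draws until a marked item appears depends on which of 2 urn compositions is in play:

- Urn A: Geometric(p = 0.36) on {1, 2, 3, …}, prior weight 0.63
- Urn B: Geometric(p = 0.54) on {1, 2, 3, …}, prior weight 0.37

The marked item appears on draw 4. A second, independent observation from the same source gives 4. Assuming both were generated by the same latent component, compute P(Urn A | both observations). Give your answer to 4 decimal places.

The responsibility of component k is P(Z=k) f_k(x) divided by Σ_j P(Z=j) f_j(x).
Since both observations come from the same component, the likelihood for component k is f_k(x₁)·f_k(x₂).
  f_A = [0.36·(1−0.36)^3 = 0.36·0.262144 = 0.0943718] × [0.0943718] = 0.00890604
  f_B = [0.54·(1−0.54)^3 = 0.54·0.097336 = 0.0525614] × [0.0525614] = 0.0027627
Multiply by the mixture weights:
  P(Z=A)·f_A = 0.63 × 0.00890604 = 0.00561081
  P(Z=B)·f_B = 0.37 × 0.0027627 = 0.0010222
Marginal: 0.00561081 + 0.0010222 = 0.00663301
So the posterior for Urn A is 0.00561081 / 0.00663301 ≈ 0.8459.

0.8459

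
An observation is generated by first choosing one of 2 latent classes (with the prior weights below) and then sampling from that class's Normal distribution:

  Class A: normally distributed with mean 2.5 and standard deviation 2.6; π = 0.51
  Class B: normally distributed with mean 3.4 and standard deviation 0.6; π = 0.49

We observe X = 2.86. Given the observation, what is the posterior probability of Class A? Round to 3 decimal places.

0.263

Apply Bayes' rule: the posterior for each component is proportional to its prior times its likelihood at x.
Evaluate each component's likelihood at the observed value:
  p_A = 0.151976
  p_B = 0.443475
Weight by the priors:
  w_A·p_A = 0.51 × 0.151976 = 0.0775075
  w_B·p_B = 0.49 × 0.443475 = 0.217303
Normaliser: 0.0775075 + 0.217303 = 0.29481
Responsibility of Class A: 0.0775075 / 0.29481 ≈ 0.263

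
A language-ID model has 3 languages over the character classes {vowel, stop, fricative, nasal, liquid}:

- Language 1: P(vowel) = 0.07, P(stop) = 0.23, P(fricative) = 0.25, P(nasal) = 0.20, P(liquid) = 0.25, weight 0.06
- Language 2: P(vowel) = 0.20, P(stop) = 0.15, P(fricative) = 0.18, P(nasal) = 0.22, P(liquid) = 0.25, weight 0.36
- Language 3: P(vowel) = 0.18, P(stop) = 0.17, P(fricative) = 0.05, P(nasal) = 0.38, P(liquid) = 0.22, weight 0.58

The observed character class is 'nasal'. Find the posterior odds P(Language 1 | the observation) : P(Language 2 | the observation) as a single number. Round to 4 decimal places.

0.1515

Since P(k|x) ∝ P(Z=k) f_k(x), the posterior odds are P(Z=i) f_i(x) / (P(Z=j) f_j(x)).
Component likelihoods at x = 'nasal':
  f_1 = P(nasal | comp) = 0.20
  f_2 = P(nasal | comp) = 0.22
  f_3 = P(nasal | comp) = 0.38
Odds = (0.06/0.36) × (0.2/0.22) = 0.166667 × 0.909091 ≈ 0.1515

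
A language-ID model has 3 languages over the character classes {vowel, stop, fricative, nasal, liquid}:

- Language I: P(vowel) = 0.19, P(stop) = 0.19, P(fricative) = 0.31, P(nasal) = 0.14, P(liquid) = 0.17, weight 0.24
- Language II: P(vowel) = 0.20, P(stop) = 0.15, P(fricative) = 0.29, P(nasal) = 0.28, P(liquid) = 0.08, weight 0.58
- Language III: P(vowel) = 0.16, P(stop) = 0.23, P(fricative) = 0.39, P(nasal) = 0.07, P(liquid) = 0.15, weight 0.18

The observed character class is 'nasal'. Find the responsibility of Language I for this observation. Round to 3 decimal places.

0.161

Apply Bayes' rule: the posterior for each component is proportional to its prior times its likelihood at x.
Component likelihoods at x = 'nasal':
  p_I = 0.14
  p_II = 0.28
  p_III = 0.07
Multiply by the mixture weights:
  w_I·p_I = 0.24 × 0.14 = 0.0336
  w_II·p_II = 0.58 × 0.28 = 0.1624
  w_III·p_III = 0.18 × 0.07 = 0.0126
Denominator: 0.0336 + 0.1624 + 0.0126 = 0.2086
Responsibility of Language I: 0.0336 / 0.2086 ≈ 0.161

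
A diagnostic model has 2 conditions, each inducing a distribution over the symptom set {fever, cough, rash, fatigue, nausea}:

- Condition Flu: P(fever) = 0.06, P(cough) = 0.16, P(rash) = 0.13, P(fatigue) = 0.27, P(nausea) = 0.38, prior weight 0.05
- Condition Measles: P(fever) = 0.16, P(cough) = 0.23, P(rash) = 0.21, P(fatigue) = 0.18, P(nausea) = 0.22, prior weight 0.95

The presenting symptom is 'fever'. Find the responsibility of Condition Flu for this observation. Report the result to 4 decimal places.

Posterior ∝ prior × likelihood, so P(k | x) ∝ P(Z=k) f_k(x); normalise over all components.
Evaluate each component's likelihood at the observed value:
  f_Flu = P(fever | comp) = 0.06
  f_Measles = P(fever | comp) = 0.16
Multiply by the mixture weights:
  P(Z=Flu)·f_Flu = 0.05 × 0.06 = 0.003
  P(Z=Measles)·f_Measles = 0.95 × 0.16 = 0.152
Normaliser: 0.003 + 0.152 = 0.155
Responsibility of Condition Flu: 0.003 / 0.155 ≈ 0.0194

0.0194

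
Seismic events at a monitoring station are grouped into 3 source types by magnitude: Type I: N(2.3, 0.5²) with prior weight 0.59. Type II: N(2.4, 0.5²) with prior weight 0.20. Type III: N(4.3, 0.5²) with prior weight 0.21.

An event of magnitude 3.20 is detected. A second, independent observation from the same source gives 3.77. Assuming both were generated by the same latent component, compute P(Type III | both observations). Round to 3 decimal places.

0.789

Posterior ∝ prior × likelihood, so P(k | x) ∝ π_k f_k(x); normalise over all components.
Since both observations come from the same component, the likelihood for component k is f_k(x₁)·f_k(x₂).
  L_I = [0.1579] × [0.0105927] = 0.00167259
  L_II = [0.221842] × [0.0186933] = 0.00414695
  L_III = [0.0709492] × [0.454939] = 0.0322776
Prior × likelihood for each component:
  π_I·L_I = 0.59 × 0.00167259 = 0.000986827
  π_II·L_II = 0.20 × 0.00414695 = 0.00082939
  π_III·L_III = 0.21 × 0.0322776 = 0.00677829
Denominator: 0.000986827 + 0.00082939 + 0.00677829 = 0.00859451
So the posterior for Type III is 0.00677829 / 0.00859451 ≈ 0.789.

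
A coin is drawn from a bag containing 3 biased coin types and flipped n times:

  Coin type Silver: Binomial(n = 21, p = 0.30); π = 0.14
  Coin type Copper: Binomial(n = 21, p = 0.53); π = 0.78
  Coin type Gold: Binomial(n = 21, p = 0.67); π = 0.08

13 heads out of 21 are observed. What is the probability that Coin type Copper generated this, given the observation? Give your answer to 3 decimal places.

The responsibility of component k is π_k f_k(x) divided by Σ_j π_j f_j(x).
Component likelihoods at x = 13 heads out of 21:
  p_Silver = 0.00187027
  p_Copper = 0.126157
  p_Gold = 0.156901
Multiply by the mixture weights:
  π_Silver·p_Silver = 0.14 × 0.00187027 = 0.000261837
  π_Copper·p_Copper = 0.78 × 0.126157 = 0.0984027
  π_Gold·p_Gold = 0.08 × 0.156901 = 0.0125521
Normaliser: 0.000261837 + 0.0984027 + 0.0125521 = 0.111217
P(Coin type Copper | the observation) ≈ 0.885

0.885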